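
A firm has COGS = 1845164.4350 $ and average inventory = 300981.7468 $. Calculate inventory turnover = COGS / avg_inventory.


Turnover = 1845164.4350 / 300981.7468 = 6.1305

6.1305


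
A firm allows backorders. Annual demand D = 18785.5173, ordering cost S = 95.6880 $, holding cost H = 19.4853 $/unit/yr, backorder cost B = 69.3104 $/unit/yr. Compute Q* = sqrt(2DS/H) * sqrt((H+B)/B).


sqrt(2DS/H) = 429.5382
sqrt((H+B)/B) = 1.1319
Q* = 429.5382 * 1.1319 = 486.1816

486.1816 units


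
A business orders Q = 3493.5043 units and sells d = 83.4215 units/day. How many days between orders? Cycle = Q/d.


Cycle = 3493.5043 / 83.4215 = 41.8777

41.8777 days


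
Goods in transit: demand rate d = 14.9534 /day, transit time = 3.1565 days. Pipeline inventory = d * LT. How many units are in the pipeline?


Pipeline = 14.9534 * 3.1565 = 47.2004

47.2004 units


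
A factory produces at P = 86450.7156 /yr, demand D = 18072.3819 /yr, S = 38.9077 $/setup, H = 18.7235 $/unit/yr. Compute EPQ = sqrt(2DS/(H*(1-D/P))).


1 - D/P = 1 - 0.2090 = 0.7910
H*(1-D/P) = 14.8094
2DS = 1406309.6265
EPQ = sqrt(94960.7189) = 308.1570

308.1570 units


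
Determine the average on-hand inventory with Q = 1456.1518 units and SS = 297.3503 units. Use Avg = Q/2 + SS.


Q/2 = 728.0759
Avg = 728.0759 + 297.3503 = 1025.4262

1025.4262 units


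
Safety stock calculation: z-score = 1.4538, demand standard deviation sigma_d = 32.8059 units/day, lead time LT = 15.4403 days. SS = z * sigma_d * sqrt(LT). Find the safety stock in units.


sqrt(LT) = sqrt(15.4403) = 3.9294
SS = 1.4538 * 32.8059 * 3.9294 = 187.4064

187.4064 units


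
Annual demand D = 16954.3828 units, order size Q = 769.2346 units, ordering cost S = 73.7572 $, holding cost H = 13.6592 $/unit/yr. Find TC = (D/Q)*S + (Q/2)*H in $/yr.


Ordering cost = D*S/Q = 1625.6520
Holding cost = Q*H/2 = 5253.5646
TC = 1625.6520 + 5253.5646 = 6879.2167

6879.2167 $/yr


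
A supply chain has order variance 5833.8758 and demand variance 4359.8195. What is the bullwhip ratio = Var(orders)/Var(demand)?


BW = 5833.8758 / 4359.8195 = 1.3381

1.3381


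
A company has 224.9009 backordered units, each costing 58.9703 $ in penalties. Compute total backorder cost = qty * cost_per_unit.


Total = 224.9009 * 58.9703 = 13262.4735

13262.4735 $


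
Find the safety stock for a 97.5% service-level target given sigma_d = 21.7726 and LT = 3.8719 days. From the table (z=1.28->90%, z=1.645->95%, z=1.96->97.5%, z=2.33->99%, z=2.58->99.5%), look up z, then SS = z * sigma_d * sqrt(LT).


From the table, SL = 97.5% corresponds to z = 1.96
sqrt(LT) = sqrt(3.8719) = 1.9677
SS = 1.96 * 21.7726 * 1.9677 = 83.9708

83.9708 units


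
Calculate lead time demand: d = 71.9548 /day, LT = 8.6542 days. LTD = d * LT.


LTD = 71.9548 * 8.6542 = 622.7112

622.7112 units


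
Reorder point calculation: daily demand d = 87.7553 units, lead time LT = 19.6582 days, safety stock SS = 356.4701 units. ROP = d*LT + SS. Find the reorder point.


d*LT = 87.7553 * 19.6582 = 1725.1112
ROP = 1725.1112 + 356.4701 = 2081.5813

2081.5813 units


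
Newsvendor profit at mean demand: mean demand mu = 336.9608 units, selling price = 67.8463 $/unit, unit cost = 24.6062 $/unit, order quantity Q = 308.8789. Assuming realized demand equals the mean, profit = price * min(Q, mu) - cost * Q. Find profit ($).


Sales at mu = min(308.8789, 336.9608) = 308.8789
Revenue = 67.8463 * 308.8789 = 20956.2905
Total cost = 24.6062 * 308.8789 = 7600.3360
Profit = 20956.2905 - 7600.3360 = 13355.9545

13355.9545 $


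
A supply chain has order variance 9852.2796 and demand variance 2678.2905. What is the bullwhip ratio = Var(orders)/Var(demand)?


BW = 9852.2796 / 2678.2905 = 3.6786

3.6786


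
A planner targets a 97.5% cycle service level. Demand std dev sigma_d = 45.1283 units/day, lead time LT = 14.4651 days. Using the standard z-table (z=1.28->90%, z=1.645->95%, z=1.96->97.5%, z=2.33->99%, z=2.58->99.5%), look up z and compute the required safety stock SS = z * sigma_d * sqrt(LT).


From the table, SL = 97.5% corresponds to z = 1.96
sqrt(LT) = sqrt(14.4651) = 3.8033
SS = 1.96 * 45.1283 * 3.8033 = 336.4076

336.4076 units


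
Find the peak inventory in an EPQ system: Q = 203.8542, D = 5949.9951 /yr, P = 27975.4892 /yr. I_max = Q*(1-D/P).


D/P = 0.2127
1 - D/P = 0.7873
I_max = 203.8542 * 0.7873 = 160.4973

160.4973 units


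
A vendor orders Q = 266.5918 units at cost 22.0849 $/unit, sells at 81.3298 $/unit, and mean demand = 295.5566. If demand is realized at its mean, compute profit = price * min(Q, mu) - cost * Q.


Sales at mu = min(266.5918, 295.5566) = 266.5918
Revenue = 81.3298 * 266.5918 = 21681.8578
Total cost = 22.0849 * 266.5918 = 5887.6532
Profit = 21681.8578 - 5887.6532 = 15794.2045

15794.2045 $


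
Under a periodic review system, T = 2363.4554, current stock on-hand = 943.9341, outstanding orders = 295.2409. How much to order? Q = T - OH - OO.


Inventory position = OH + OO = 943.9341 + 295.2409 = 1239.1750
Q = 2363.4554 - 1239.1750 = 1124.2804

1124.2804 units


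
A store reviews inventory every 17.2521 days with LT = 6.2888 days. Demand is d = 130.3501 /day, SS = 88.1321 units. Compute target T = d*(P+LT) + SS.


P + LT = 23.5409
d*(P+LT) = 130.3501 * 23.5409 = 3068.5587
T = 3068.5587 + 88.1321 = 3156.6908

3156.6908 units


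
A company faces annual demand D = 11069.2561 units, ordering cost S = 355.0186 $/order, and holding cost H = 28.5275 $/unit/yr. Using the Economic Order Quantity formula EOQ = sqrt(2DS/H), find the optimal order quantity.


2*D*S = 2 * 11069.2561 * 355.0186 = 7859583.6073
2*D*S/H = 275509.0214
EOQ = sqrt(275509.0214) = 524.8895

524.8895 units


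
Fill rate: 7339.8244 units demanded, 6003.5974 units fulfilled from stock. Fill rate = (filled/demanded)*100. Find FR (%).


FR = 6003.5974 / 7339.8244 * 100 = 81.7948

81.7948%


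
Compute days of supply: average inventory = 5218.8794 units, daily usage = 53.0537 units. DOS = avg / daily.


DOS = 5218.8794 / 53.0537 = 98.3698

98.3698 days


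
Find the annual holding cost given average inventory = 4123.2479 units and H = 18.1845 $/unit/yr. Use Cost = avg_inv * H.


Cost = 4123.2479 * 18.1845 = 74979.2014

74979.2014 $/yr


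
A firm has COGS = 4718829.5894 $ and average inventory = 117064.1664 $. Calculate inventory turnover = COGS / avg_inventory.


Turnover = 4718829.5894 / 117064.1664 = 40.3098

40.3098


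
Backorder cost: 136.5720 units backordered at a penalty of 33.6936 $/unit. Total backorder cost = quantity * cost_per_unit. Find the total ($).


Total = 136.5720 * 33.6936 = 4601.6023

4601.6023 $


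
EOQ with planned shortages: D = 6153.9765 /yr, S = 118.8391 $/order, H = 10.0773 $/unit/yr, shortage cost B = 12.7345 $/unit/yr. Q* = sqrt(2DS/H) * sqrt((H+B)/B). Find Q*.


sqrt(2DS/H) = 380.9785
sqrt((H+B)/B) = 1.3384
Q* = 380.9785 * 1.3384 = 509.9051

509.9051 units


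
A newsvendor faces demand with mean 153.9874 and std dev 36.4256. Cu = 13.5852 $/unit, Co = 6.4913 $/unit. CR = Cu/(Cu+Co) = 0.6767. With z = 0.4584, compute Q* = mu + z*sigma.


CR = Cu/(Cu+Co) = 13.5852/(13.5852+6.4913) = 0.6767
z = 0.4584
Q* = 153.9874 + 0.4584 * 36.4256 = 170.6849

170.6849 units


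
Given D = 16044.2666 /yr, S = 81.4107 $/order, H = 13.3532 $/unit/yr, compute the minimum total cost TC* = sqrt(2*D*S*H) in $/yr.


2*D*S*H = 34883231.3495
TC* = sqrt(34883231.3495) = 5906.2028

5906.2028 $/yr


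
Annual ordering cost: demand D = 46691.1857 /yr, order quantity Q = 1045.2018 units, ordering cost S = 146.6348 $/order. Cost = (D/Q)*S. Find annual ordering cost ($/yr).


Number of orders = D/Q = 44.6719
Cost = 44.6719 * 146.6348 = 6550.4601

6550.4601 $/yr


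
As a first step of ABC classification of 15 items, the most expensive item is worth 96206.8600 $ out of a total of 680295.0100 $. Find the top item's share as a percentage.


Top item = 96206.8600
Total = 680295.0100
Percentage = 96206.8600 / 680295.0100 * 100 = 14.1419

14.1419%


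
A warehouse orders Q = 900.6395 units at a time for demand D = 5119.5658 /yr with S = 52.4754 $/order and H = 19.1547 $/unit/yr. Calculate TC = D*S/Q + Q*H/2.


Ordering cost = D*S/Q = 298.2895
Holding cost = Q*H/2 = 8625.7397
TC = 298.2895 + 8625.7397 = 8924.0292

8924.0292 $/yr


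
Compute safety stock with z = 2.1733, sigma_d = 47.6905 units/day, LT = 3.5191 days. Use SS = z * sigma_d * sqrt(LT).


sqrt(LT) = sqrt(3.5191) = 1.8759
SS = 2.1733 * 47.6905 * 1.8759 = 194.4318

194.4318 units


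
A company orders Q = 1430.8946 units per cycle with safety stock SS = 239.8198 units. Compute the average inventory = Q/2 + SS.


Q/2 = 715.4473
Avg = 715.4473 + 239.8198 = 955.2671

955.2671 units


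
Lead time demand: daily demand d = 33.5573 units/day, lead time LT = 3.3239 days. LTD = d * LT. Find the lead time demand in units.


LTD = 33.5573 * 3.3239 = 111.5411

111.5411 units


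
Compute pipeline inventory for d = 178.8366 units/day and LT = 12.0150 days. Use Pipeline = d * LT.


Pipeline = 178.8366 * 12.0150 = 2148.7217

2148.7217 units


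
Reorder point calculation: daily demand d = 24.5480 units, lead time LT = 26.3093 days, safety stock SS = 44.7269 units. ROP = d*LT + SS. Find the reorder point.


d*LT = 24.5480 * 26.3093 = 645.8407
ROP = 645.8407 + 44.7269 = 690.5676

690.5676 units


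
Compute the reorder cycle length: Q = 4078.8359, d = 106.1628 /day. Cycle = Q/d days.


Cycle = 4078.8359 / 106.1628 = 38.4206

38.4206 days


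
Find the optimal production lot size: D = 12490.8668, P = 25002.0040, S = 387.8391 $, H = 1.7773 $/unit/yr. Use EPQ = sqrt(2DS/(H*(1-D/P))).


1 - D/P = 1 - 0.4996 = 0.5004
H*(1-D/P) = 0.8894
2DS = 9688893.0759
EPQ = sqrt(10894102.4695) = 3300.6215

3300.6215 units


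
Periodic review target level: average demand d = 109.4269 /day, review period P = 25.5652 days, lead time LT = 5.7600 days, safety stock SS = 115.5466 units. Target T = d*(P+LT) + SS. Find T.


P + LT = 31.3252
d*(P+LT) = 109.4269 * 31.3252 = 3427.8195
T = 3427.8195 + 115.5466 = 3543.3661

3543.3661 units


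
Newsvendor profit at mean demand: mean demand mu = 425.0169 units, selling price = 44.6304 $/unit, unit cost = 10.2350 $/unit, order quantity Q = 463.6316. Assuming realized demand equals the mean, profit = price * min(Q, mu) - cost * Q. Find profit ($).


Sales at mu = min(463.6316, 425.0169) = 425.0169
Revenue = 44.6304 * 425.0169 = 18968.6743
Total cost = 10.2350 * 463.6316 = 4745.2694
Profit = 18968.6743 - 4745.2694 = 14223.4048

14223.4048 $


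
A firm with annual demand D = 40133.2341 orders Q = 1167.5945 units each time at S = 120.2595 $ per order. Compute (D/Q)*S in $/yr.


Number of orders = D/Q = 34.3726
Cost = 34.3726 * 120.2595 = 4133.6292

4133.6292 $/yr


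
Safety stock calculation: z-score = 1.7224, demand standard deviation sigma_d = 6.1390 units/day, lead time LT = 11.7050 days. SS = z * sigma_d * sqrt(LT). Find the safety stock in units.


sqrt(LT) = sqrt(11.7050) = 3.4213
SS = 1.7224 * 6.1390 * 3.4213 = 36.1757

36.1757 units


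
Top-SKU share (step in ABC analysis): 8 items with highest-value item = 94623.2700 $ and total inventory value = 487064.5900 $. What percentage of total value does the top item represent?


Top item = 94623.2700
Total = 487064.5900
Percentage = 94623.2700 / 487064.5900 * 100 = 19.4273

19.4273%


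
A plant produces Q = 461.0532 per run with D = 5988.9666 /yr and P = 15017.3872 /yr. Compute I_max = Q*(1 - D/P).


D/P = 0.3988
1 - D/P = 0.6012
I_max = 461.0532 * 0.6012 = 277.1842

277.1842 units


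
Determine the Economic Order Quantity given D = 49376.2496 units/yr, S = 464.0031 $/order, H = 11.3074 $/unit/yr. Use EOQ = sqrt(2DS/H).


2*D*S = 2 * 49376.2496 * 464.0031 = 45821465.7615
2*D*S/H = 4052343.2232
EOQ = sqrt(4052343.2232) = 2013.0433

2013.0433 units


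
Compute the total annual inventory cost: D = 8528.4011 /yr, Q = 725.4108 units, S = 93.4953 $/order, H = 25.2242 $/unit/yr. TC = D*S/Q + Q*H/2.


Ordering cost = D*S/Q = 1099.1915
Holding cost = Q*H/2 = 9148.9536
TC = 1099.1915 + 9148.9536 = 10248.1451

10248.1451 $/yr


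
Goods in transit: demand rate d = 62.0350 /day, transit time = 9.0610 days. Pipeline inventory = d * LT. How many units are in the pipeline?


Pipeline = 62.0350 * 9.0610 = 562.0991

562.0991 units


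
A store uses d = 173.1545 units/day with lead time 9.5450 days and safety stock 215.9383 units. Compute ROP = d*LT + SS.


d*LT = 173.1545 * 9.5450 = 1652.7597
ROP = 1652.7597 + 215.9383 = 1868.6980

1868.6980 units


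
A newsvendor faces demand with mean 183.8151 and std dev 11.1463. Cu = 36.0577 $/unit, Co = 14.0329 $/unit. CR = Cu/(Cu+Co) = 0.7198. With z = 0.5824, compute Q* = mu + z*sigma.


CR = Cu/(Cu+Co) = 36.0577/(36.0577+14.0329) = 0.7198
z = 0.5824
Q* = 183.8151 + 0.5824 * 11.1463 = 190.3067

190.3067 units


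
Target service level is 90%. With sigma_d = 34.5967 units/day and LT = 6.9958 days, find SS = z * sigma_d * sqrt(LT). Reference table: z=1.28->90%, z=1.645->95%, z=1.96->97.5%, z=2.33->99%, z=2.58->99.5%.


From the table, SL = 90% corresponds to z = 1.28
sqrt(LT) = sqrt(6.9958) = 2.6450
SS = 1.28 * 34.5967 * 2.6450 = 117.1287

117.1287 units


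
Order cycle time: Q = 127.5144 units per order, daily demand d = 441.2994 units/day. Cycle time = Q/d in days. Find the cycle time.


Cycle = 127.5144 / 441.2994 = 0.2890

0.2890 days


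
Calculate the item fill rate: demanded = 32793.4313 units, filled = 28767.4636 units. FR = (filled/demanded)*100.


FR = 28767.4636 / 32793.4313 * 100 = 87.7232

87.7232%


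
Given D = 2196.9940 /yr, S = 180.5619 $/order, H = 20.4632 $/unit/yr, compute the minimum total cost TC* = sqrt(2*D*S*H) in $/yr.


2*D*S*H = 16235233.2130
TC* = sqrt(16235233.2130) = 4029.2969

4029.2969 $/yr


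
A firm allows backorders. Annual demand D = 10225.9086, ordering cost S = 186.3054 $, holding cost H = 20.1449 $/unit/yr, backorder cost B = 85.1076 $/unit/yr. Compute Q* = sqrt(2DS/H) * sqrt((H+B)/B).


sqrt(2DS/H) = 434.9067
sqrt((H+B)/B) = 1.1121
Q* = 434.9067 * 1.1121 = 483.6466

483.6466 units


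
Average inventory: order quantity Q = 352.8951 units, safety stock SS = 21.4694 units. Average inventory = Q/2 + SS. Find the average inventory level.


Q/2 = 176.4476
Avg = 176.4476 + 21.4694 = 197.9170

197.9170 units


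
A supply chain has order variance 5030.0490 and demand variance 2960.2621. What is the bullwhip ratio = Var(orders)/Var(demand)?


BW = 5030.0490 / 2960.2621 = 1.6992

1.6992


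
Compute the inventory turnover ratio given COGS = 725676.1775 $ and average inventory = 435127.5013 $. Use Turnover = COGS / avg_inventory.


Turnover = 725676.1775 / 435127.5013 = 1.6677

1.6677


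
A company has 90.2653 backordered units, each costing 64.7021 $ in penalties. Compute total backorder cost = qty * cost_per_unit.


Total = 90.2653 * 64.7021 = 5840.3545

5840.3545 $


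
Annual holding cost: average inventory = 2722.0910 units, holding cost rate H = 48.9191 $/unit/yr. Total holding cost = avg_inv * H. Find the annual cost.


Cost = 2722.0910 * 48.9191 = 133162.2418

133162.2418 $/yr


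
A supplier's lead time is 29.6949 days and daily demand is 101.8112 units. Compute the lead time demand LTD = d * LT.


LTD = 101.8112 * 29.6949 = 3023.2734

3023.2734 units


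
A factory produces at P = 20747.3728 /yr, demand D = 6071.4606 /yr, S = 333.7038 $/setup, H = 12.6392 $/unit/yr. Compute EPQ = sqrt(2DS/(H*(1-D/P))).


1 - D/P = 1 - 0.2926 = 0.7074
H*(1-D/P) = 8.9405
2DS = 4052138.9475
EPQ = sqrt(453234.2786) = 673.2268

673.2268 units


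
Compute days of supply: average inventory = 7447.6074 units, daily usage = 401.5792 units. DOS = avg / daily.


DOS = 7447.6074 / 401.5792 = 18.5458

18.5458 days


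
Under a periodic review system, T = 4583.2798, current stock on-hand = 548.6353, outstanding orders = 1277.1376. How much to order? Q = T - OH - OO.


Inventory position = OH + OO = 548.6353 + 1277.1376 = 1825.7729
Q = 4583.2798 - 1825.7729 = 2757.5069

2757.5069 units


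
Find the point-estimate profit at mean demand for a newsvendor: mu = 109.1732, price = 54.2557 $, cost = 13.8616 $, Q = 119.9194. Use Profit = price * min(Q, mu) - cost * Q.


Sales at mu = min(119.9194, 109.1732) = 109.1732
Revenue = 54.2557 * 109.1732 = 5923.2684
Total cost = 13.8616 * 119.9194 = 1662.2748
Profit = 5923.2684 - 1662.2748 = 4260.9936

4260.9936 $


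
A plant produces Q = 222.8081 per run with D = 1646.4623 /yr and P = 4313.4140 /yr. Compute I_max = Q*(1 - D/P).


D/P = 0.3817
1 - D/P = 0.6183
I_max = 222.8081 * 0.6183 = 137.7606

137.7606 units


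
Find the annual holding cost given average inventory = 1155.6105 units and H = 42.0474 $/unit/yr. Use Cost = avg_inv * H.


Cost = 1155.6105 * 42.0474 = 48590.4169

48590.4169 $/yr


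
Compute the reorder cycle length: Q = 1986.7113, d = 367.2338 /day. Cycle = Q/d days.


Cycle = 1986.7113 / 367.2338 = 5.4099

5.4099 days


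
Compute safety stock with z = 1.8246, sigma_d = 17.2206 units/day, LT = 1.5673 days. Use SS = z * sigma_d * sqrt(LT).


sqrt(LT) = sqrt(1.5673) = 1.2519
SS = 1.8246 * 17.2206 * 1.2519 = 39.3362

39.3362 units


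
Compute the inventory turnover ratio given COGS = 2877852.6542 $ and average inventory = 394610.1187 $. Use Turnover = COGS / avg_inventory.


Turnover = 2877852.6542 / 394610.1187 = 7.2929

7.2929


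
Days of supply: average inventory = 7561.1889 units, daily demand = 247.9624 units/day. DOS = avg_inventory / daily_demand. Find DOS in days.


DOS = 7561.1889 / 247.9624 = 30.4933

30.4933 days


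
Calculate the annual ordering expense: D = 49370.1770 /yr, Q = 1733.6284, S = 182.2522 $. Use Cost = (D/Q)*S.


Number of orders = D/Q = 28.4779
Cost = 28.4779 * 182.2522 = 5190.1684

5190.1684 $/yr


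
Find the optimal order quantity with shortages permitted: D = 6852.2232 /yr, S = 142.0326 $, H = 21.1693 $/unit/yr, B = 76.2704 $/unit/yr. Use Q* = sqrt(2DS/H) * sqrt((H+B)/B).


sqrt(2DS/H) = 303.2295
sqrt((H+B)/B) = 1.1303
Q* = 303.2295 * 1.1303 = 342.7374

342.7374 units


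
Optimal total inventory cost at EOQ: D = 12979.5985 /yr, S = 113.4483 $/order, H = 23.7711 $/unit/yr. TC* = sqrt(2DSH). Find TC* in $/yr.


2*D*S*H = 70006525.8289
TC* = sqrt(70006525.8289) = 8366.9902

8366.9902 $/yr


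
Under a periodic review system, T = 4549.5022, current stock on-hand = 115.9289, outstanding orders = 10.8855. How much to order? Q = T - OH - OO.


Inventory position = OH + OO = 115.9289 + 10.8855 = 126.8144
Q = 4549.5022 - 126.8144 = 4422.6878

4422.6878 units


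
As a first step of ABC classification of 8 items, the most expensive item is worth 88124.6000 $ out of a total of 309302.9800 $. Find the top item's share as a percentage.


Top item = 88124.6000
Total = 309302.9800
Percentage = 88124.6000 / 309302.9800 * 100 = 28.4914

28.4914%


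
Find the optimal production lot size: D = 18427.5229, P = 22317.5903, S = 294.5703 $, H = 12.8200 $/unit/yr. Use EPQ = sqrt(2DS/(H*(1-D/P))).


1 - D/P = 1 - 0.8257 = 0.1743
H*(1-D/P) = 2.2346
2DS = 10856401.8978
EPQ = sqrt(4858341.7569) = 2204.1646

2204.1646 units


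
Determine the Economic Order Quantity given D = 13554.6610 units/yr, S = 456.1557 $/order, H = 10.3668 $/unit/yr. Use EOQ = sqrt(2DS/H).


2*D*S = 2 * 13554.6610 * 456.1557 = 12366071.7534
2*D*S/H = 1192853.3157
EOQ = sqrt(1192853.3157) = 1092.1782

1092.1782 units


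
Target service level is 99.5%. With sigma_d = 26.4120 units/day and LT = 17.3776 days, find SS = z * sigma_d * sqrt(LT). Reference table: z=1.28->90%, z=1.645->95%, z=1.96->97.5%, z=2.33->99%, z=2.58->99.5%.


From the table, SL = 99.5% corresponds to z = 2.58
sqrt(LT) = sqrt(17.3776) = 4.1686
SS = 2.58 * 26.4120 * 4.1686 = 284.0638

284.0638 units


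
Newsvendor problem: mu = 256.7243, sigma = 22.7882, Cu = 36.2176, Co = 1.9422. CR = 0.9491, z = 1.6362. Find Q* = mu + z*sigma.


CR = Cu/(Cu+Co) = 36.2176/(36.2176+1.9422) = 0.9491
z = 1.6362
Q* = 256.7243 + 1.6362 * 22.7882 = 294.0104

294.0104 units


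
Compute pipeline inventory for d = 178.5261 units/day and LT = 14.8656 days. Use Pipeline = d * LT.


Pipeline = 178.5261 * 14.8656 = 2653.8976

2653.8976 units


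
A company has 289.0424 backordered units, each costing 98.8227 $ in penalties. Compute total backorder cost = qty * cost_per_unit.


Total = 289.0424 * 98.8227 = 28563.9504

28563.9504 $


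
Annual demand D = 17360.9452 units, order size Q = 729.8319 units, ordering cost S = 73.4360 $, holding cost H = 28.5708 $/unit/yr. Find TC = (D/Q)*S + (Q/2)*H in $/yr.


Ordering cost = D*S/Q = 1746.8658
Holding cost = Q*H/2 = 10425.9406
TC = 1746.8658 + 10425.9406 = 12172.8064

12172.8064 $/yr


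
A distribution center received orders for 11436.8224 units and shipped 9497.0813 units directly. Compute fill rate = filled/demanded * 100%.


FR = 9497.0813 / 11436.8224 * 100 = 83.0395

83.0395%


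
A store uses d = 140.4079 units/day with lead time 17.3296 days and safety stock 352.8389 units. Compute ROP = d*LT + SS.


d*LT = 140.4079 * 17.3296 = 2433.2127
ROP = 2433.2127 + 352.8389 = 2786.0516

2786.0516 units


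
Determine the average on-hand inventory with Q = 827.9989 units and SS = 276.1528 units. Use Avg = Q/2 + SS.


Q/2 = 413.9995
Avg = 413.9995 + 276.1528 = 690.1523

690.1523 units


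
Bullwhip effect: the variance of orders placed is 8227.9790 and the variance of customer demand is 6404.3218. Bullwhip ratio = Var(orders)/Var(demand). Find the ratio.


BW = 8227.9790 / 6404.3218 = 1.2848

1.2848


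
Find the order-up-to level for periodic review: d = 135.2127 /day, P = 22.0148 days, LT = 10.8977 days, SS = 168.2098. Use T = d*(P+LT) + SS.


P + LT = 32.9125
d*(P+LT) = 135.2127 * 32.9125 = 4450.1880
T = 4450.1880 + 168.2098 = 4618.3978

4618.3978 units


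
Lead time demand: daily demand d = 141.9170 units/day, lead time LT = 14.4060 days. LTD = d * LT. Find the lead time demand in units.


LTD = 141.9170 * 14.4060 = 2044.4563

2044.4563 units


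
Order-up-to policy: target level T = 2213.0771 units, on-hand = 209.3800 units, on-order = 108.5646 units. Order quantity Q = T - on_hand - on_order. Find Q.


Inventory position = OH + OO = 209.3800 + 108.5646 = 317.9446
Q = 2213.0771 - 317.9446 = 1895.1325

1895.1325 units


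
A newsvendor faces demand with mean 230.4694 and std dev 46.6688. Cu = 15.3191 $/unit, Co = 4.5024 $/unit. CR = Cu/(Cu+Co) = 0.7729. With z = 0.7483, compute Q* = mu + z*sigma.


CR = Cu/(Cu+Co) = 15.3191/(15.3191+4.5024) = 0.7729
z = 0.7483
Q* = 230.4694 + 0.7483 * 46.6688 = 265.3917

265.3917 units


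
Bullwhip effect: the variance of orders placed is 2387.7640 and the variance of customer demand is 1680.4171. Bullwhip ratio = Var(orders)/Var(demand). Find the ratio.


BW = 2387.7640 / 1680.4171 = 1.4209

1.4209


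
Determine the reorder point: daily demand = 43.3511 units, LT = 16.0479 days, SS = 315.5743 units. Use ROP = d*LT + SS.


d*LT = 43.3511 * 16.0479 = 695.6941
ROP = 695.6941 + 315.5743 = 1011.2684

1011.2684 units


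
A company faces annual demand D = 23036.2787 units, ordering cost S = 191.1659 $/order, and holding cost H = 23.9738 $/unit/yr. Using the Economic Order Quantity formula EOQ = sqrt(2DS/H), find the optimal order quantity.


2*D*S = 2 * 23036.2787 * 191.1659 = 8807501.9007
2*D*S/H = 367380.3027
EOQ = sqrt(367380.3027) = 606.1190

606.1190 units


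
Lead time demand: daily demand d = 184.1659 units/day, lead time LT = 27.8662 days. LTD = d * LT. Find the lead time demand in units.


LTD = 184.1659 * 27.8662 = 5132.0038

5132.0038 units


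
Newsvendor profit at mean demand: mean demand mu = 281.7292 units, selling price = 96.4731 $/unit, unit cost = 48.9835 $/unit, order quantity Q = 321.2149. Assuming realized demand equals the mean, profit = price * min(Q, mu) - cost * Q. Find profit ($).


Sales at mu = min(321.2149, 281.7292) = 281.7292
Revenue = 96.4731 * 281.7292 = 27179.2893
Total cost = 48.9835 * 321.2149 = 15734.2301
Profit = 27179.2893 - 15734.2301 = 11445.0592

11445.0592 $


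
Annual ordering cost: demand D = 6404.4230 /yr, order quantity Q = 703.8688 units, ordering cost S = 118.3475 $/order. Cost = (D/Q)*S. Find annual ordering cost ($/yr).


Number of orders = D/Q = 9.0989
Cost = 9.0989 * 118.3475 = 1076.8306

1076.8306 $/yr


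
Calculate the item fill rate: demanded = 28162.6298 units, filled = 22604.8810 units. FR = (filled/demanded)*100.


FR = 22604.8810 / 28162.6298 * 100 = 80.2655

80.2655%


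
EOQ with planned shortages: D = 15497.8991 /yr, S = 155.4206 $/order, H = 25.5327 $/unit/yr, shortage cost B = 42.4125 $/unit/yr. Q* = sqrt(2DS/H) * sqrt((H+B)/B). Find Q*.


sqrt(2DS/H) = 434.3675
sqrt((H+B)/B) = 1.2657
Q* = 434.3675 * 1.2657 = 549.7811

549.7811 units


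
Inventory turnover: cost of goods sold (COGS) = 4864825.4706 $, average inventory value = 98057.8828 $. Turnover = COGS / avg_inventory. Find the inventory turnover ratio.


Turnover = 4864825.4706 / 98057.8828 = 49.6118

49.6118


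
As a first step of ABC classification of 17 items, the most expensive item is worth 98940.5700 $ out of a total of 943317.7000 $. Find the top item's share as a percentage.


Top item = 98940.5700
Total = 943317.7000
Percentage = 98940.5700 / 943317.7000 * 100 = 10.4886

10.4886%


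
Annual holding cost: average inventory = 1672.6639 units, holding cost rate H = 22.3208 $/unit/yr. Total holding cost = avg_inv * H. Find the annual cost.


Cost = 1672.6639 * 22.3208 = 37335.1964

37335.1964 $/yr


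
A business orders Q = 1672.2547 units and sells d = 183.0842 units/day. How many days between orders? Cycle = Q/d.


Cycle = 1672.2547 / 183.0842 = 9.1338

9.1338 days


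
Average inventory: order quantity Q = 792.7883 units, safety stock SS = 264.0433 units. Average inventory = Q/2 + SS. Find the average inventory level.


Q/2 = 396.3942
Avg = 396.3942 + 264.0433 = 660.4375

660.4375 units


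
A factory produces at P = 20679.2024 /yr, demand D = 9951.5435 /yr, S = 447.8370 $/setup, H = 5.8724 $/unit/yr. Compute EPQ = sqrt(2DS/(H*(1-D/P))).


1 - D/P = 1 - 0.4812 = 0.5188
H*(1-D/P) = 3.0464
2DS = 8913338.7728
EPQ = sqrt(2925860.4678) = 1710.5147

1710.5147 units


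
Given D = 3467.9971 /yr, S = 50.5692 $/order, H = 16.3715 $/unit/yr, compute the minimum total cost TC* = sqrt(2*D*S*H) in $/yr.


2*D*S*H = 5742265.6087
TC* = sqrt(5742265.6087) = 2396.3025

2396.3025 $/yr


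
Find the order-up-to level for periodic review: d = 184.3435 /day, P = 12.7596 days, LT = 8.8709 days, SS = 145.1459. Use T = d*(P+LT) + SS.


P + LT = 21.6305
d*(P+LT) = 184.3435 * 21.6305 = 3987.4421
T = 3987.4421 + 145.1459 = 4132.5880

4132.5880 units


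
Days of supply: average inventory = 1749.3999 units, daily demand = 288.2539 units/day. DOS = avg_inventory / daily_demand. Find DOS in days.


DOS = 1749.3999 / 288.2539 = 6.0690

6.0690 days


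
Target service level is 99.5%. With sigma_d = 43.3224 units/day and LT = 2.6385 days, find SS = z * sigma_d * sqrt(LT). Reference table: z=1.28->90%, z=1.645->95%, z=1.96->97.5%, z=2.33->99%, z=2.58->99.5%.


From the table, SL = 99.5% corresponds to z = 2.58
sqrt(LT) = sqrt(2.6385) = 1.6243
SS = 2.58 * 43.3224 * 1.6243 = 181.5561

181.5561 units


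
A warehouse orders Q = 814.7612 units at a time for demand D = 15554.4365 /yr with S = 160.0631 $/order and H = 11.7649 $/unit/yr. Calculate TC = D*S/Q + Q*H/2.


Ordering cost = D*S/Q = 3055.7313
Holding cost = Q*H/2 = 4792.7920
TC = 3055.7313 + 4792.7920 = 7848.5234

7848.5234 $/yr


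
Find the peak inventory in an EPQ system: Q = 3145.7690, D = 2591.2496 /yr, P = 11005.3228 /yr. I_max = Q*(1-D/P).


D/P = 0.2355
1 - D/P = 0.7645
I_max = 3145.7690 * 0.7645 = 2405.0844

2405.0844 units


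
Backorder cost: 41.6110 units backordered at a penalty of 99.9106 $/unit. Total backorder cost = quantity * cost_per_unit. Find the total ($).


Total = 41.6110 * 99.9106 = 4157.3800

4157.3800 $


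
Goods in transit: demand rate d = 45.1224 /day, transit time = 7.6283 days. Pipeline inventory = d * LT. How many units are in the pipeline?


Pipeline = 45.1224 * 7.6283 = 344.2072

344.2072 units


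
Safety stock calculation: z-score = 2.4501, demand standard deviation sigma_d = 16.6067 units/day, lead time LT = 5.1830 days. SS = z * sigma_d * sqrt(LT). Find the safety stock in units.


sqrt(LT) = sqrt(5.1830) = 2.2766
SS = 2.4501 * 16.6067 * 2.2766 = 92.6313

92.6313 units


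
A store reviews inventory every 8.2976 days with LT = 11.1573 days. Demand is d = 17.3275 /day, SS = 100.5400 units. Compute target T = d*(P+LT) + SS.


P + LT = 19.4549
d*(P+LT) = 17.3275 * 19.4549 = 337.1048
T = 337.1048 + 100.5400 = 437.6448

437.6448 units


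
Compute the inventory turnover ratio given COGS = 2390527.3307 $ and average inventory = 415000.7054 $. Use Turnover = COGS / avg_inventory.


Turnover = 2390527.3307 / 415000.7054 = 5.7603

5.7603


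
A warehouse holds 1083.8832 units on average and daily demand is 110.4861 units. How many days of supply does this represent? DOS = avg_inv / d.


DOS = 1083.8832 / 110.4861 = 9.8101

9.8101 days


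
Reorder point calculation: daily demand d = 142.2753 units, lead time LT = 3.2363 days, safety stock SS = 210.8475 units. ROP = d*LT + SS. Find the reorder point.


d*LT = 142.2753 * 3.2363 = 460.4456
ROP = 460.4456 + 210.8475 = 671.2931

671.2931 units


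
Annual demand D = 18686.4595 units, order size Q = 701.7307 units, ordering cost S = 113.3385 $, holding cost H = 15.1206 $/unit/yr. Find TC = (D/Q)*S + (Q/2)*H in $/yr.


Ordering cost = D*S/Q = 3018.1027
Holding cost = Q*H/2 = 5305.2946
TC = 3018.1027 + 5305.2946 = 8323.3973

8323.3973 $/yr


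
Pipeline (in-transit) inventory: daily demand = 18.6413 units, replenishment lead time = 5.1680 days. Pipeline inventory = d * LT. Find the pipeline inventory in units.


Pipeline = 18.6413 * 5.1680 = 96.3382

96.3382 units


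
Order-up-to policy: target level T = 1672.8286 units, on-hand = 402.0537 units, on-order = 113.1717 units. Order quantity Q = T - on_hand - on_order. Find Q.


Inventory position = OH + OO = 402.0537 + 113.1717 = 515.2254
Q = 1672.8286 - 515.2254 = 1157.6032

1157.6032 units


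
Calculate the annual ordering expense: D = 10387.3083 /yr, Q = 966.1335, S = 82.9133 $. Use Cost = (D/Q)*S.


Number of orders = D/Q = 10.7514
Cost = 10.7514 * 82.9133 = 891.4358

891.4358 $/yr


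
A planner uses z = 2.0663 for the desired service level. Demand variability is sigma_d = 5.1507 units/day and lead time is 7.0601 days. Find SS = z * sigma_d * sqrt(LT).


sqrt(LT) = sqrt(7.0601) = 2.6571
SS = 2.0663 * 5.1507 * 2.6571 = 28.2791

28.2791 units


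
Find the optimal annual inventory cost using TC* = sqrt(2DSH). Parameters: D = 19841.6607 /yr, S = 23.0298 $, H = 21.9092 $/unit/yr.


2*D*S*H = 20022794.9888
TC* = sqrt(20022794.9888) = 4474.6838

4474.6838 $/yr


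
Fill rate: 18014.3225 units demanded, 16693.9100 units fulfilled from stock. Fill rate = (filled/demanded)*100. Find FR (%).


FR = 16693.9100 / 18014.3225 * 100 = 92.6702

92.6702%


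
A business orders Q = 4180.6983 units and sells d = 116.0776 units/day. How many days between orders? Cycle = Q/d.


Cycle = 4180.6983 / 116.0776 = 36.0164

36.0164 days


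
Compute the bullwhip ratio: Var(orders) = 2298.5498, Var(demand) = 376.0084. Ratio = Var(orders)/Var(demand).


BW = 2298.5498 / 376.0084 = 6.1130

6.1130


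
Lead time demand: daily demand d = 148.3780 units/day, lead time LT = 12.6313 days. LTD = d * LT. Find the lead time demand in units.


LTD = 148.3780 * 12.6313 = 1874.2070

1874.2070 units


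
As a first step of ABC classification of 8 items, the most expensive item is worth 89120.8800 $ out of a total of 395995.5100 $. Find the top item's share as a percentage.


Top item = 89120.8800
Total = 395995.5100
Percentage = 89120.8800 / 395995.5100 * 100 = 22.5055

22.5055%


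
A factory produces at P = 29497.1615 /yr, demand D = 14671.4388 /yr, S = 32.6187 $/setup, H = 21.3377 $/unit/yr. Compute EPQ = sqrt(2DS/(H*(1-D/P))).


1 - D/P = 1 - 0.4974 = 0.5026
H*(1-D/P) = 10.7247
2DS = 957126.5216
EPQ = sqrt(89245.4531) = 298.7398

298.7398 units


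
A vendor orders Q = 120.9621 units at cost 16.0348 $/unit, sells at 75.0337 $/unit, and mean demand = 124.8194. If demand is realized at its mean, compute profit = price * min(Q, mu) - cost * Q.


Sales at mu = min(120.9621, 124.8194) = 120.9621
Revenue = 75.0337 * 120.9621 = 9076.2339
Total cost = 16.0348 * 120.9621 = 1939.6031
Profit = 9076.2339 - 1939.6031 = 7136.6308

7136.6308 $


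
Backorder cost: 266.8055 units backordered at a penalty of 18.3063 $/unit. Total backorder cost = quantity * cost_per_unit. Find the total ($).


Total = 266.8055 * 18.3063 = 4884.2215

4884.2215 $


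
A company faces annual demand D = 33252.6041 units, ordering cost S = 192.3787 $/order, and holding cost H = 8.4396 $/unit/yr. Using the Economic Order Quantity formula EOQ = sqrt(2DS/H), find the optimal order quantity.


2*D*S = 2 * 33252.6041 * 192.3787 = 12794185.4967
2*D*S/H = 1515970.6025
EOQ = sqrt(1515970.6025) = 1231.2476

1231.2476 units


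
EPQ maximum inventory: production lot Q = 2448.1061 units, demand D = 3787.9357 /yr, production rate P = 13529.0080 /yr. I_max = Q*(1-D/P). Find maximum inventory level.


D/P = 0.2800
1 - D/P = 0.7200
I_max = 2448.1061 * 0.7200 = 1762.6701

1762.6701 units


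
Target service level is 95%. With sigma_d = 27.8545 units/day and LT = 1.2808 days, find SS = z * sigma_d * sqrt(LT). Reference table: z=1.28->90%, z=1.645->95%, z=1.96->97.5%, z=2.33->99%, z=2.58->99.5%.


From the table, SL = 95% corresponds to z = 1.645
sqrt(LT) = sqrt(1.2808) = 1.1317
SS = 1.645 * 27.8545 * 1.1317 = 51.8563

51.8563 units


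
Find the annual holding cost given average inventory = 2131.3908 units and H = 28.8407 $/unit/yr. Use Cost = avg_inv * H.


Cost = 2131.3908 * 28.8407 = 61470.8026

61470.8026 $/yr


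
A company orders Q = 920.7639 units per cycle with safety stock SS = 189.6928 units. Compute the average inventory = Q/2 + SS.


Q/2 = 460.3820
Avg = 460.3820 + 189.6928 = 650.0747

650.0747 units


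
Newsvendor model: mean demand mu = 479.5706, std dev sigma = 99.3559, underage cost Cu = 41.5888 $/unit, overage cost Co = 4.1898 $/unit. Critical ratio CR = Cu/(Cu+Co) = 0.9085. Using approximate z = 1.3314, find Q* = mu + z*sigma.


CR = Cu/(Cu+Co) = 41.5888/(41.5888+4.1898) = 0.9085
z = 1.3314
Q* = 479.5706 + 1.3314 * 99.3559 = 611.8530

611.8530 units


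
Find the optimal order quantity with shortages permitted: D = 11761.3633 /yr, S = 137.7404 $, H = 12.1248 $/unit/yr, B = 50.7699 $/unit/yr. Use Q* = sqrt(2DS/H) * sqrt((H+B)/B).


sqrt(2DS/H) = 516.9365
sqrt((H+B)/B) = 1.1130
Q* = 516.9365 * 1.1130 = 575.3619

575.3619 units


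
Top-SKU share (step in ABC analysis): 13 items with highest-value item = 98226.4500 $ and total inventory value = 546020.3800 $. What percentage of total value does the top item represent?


Top item = 98226.4500
Total = 546020.3800
Percentage = 98226.4500 / 546020.3800 * 100 = 17.9895

17.9895%


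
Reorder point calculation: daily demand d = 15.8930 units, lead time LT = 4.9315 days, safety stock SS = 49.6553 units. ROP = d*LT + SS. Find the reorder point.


d*LT = 15.8930 * 4.9315 = 78.3763
ROP = 78.3763 + 49.6553 = 128.0316

128.0316 units


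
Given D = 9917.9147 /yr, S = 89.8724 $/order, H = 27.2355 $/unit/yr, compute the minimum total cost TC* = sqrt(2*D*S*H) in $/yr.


2*D*S*H = 48552551.3840
TC* = sqrt(48552551.3840) = 6967.9661

6967.9661 $/yr


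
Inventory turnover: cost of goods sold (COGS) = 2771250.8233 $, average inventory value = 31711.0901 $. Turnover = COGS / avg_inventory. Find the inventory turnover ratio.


Turnover = 2771250.8233 / 31711.0901 = 87.3906

87.3906


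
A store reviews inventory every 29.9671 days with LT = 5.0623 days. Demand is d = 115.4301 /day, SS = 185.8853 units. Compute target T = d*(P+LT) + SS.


P + LT = 35.0294
d*(P+LT) = 115.4301 * 35.0294 = 4043.4471
T = 4043.4471 + 185.8853 = 4229.3324

4229.3324 units


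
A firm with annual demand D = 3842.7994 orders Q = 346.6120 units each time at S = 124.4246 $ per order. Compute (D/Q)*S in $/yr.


Number of orders = D/Q = 11.0867
Cost = 11.0867 * 124.4246 = 1379.4640

1379.4640 $/yr


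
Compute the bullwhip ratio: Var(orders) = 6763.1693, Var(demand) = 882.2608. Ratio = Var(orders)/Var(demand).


BW = 6763.1693 / 882.2608 = 7.6657

7.6657


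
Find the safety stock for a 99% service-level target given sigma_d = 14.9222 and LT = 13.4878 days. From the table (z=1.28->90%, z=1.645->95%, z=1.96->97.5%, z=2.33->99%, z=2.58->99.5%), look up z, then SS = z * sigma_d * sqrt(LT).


From the table, SL = 99% corresponds to z = 2.33
sqrt(LT) = sqrt(13.4878) = 3.6726
SS = 2.33 * 14.9222 * 3.6726 = 127.6907

127.6907 units


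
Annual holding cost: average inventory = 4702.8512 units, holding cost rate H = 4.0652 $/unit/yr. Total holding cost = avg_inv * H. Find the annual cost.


Cost = 4702.8512 * 4.0652 = 19118.0307

19118.0307 $/yr


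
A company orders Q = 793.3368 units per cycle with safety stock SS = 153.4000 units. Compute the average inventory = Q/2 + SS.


Q/2 = 396.6684
Avg = 396.6684 + 153.4000 = 550.0684

550.0684 units


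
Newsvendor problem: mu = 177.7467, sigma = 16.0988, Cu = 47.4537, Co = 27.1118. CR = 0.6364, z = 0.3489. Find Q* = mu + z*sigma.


CR = Cu/(Cu+Co) = 47.4537/(47.4537+27.1118) = 0.6364
z = 0.3489
Q* = 177.7467 + 0.3489 * 16.0988 = 183.3636

183.3636 units


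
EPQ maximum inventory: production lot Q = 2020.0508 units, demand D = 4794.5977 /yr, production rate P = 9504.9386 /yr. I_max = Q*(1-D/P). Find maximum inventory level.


D/P = 0.5044
1 - D/P = 0.4956
I_max = 2020.0508 * 0.4956 = 1001.0720

1001.0720 units


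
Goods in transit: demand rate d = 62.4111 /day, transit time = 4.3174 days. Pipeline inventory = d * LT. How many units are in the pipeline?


Pipeline = 62.4111 * 4.3174 = 269.4537

269.4537 units


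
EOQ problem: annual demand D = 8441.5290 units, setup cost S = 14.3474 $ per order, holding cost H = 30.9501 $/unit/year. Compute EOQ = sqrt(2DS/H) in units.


2*D*S = 2 * 8441.5290 * 14.3474 = 242227.9863
2*D*S/H = 7826.4040
EOQ = sqrt(7826.4040) = 88.4670

88.4670 units


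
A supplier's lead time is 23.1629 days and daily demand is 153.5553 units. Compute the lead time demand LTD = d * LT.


LTD = 153.5553 * 23.1629 = 3556.7861

3556.7861 units


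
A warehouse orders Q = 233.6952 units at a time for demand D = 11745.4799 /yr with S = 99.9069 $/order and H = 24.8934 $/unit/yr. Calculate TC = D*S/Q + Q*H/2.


Ordering cost = D*S/Q = 5021.3033
Holding cost = Q*H/2 = 2908.7340
TC = 5021.3033 + 2908.7340 = 7930.0374

7930.0374 $/yr


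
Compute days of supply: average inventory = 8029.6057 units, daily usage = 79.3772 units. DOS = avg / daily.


DOS = 8029.6057 / 79.3772 = 101.1576

101.1576 days


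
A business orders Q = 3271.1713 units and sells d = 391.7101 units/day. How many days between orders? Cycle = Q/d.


Cycle = 3271.1713 / 391.7101 = 8.3510

8.3510 days


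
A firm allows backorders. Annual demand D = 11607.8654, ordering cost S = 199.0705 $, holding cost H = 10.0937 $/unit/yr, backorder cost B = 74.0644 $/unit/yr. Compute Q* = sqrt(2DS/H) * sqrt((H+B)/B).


sqrt(2DS/H) = 676.6583
sqrt((H+B)/B) = 1.0660
Q* = 676.6583 * 1.0660 = 721.2945

721.2945 units
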